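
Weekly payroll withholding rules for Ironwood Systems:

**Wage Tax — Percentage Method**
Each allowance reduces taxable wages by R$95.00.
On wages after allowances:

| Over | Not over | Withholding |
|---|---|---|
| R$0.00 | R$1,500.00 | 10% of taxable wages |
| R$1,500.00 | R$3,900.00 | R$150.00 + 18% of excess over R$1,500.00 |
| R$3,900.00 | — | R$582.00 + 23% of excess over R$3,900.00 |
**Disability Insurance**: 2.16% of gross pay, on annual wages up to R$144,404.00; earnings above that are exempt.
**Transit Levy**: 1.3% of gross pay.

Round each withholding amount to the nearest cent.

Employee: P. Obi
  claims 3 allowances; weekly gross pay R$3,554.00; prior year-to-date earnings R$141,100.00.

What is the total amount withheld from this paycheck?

R$585.99

Wage Tax: taxable = R$3,554.00 − 3×R$95.00 = R$3,269.00
  R$150.00 + 18% × (R$3,269.00 − R$1,500.00) = R$150.00 + 18% × R$1,769.00 = R$468.42
Disability Insurance: cap R$144,404.00 − YTD R$141,100.00 = R$3,304.00 subject; 2.16% × R$3,304.00 = R$71.37
Transit Levy: 1.3% × R$3,554.00 = R$46.20
Total: R$468.42 + R$71.37 + R$46.20 = R$585.99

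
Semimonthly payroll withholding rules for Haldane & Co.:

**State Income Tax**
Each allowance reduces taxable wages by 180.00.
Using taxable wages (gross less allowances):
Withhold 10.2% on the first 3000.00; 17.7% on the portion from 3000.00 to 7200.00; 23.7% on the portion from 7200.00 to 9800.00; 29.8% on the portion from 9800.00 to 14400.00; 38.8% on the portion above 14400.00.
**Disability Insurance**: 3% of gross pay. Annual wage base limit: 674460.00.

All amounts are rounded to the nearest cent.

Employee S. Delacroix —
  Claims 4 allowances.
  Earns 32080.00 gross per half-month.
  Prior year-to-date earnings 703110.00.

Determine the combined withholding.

9616.88

State Income Tax: taxable = 32080.00 − 4×180.00 = 31360.00
  3036.40 + 38.8% × (31360.00 − 14400.00) = 3036.40 + 38.8% × 16960.00 = 9616.88
Disability Insurance: YTD 703110.00 ≥ cap 674460.00 → 0.00
Total: 9616.88 + 0.00 = 9616.88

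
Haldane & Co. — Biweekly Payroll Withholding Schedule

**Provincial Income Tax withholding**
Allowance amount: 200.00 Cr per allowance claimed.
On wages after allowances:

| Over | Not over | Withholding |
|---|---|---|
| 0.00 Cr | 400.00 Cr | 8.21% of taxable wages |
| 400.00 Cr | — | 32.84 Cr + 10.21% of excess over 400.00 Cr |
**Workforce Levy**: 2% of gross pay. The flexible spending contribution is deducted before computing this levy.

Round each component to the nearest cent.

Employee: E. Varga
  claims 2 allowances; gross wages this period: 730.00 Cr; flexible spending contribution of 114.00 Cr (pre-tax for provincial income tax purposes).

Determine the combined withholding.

30.05 Cr

Provincial Income Tax: taxable = 730.00 Cr − 114.00 Cr − 2×200.00 Cr = 216.00 Cr
  8.21% × 216.00 Cr = 17.73 Cr
Workforce Levy: 2% × 616.00 Cr = 12.32 Cr
Total: 17.73 Cr + 12.32 Cr = 30.05 Cr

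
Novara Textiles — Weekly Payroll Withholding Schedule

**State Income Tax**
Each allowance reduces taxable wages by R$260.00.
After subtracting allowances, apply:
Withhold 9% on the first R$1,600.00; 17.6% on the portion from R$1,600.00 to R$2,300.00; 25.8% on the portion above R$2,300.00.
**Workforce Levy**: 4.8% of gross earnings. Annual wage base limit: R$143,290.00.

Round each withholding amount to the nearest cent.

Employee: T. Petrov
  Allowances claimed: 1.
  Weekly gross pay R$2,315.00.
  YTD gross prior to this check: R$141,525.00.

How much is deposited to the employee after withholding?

R$2,006.20

State Income Tax: taxable = R$2,315.00 − 1×R$260.00 = R$2,055.00
  R$144.00 + 17.6% × (R$2,055.00 − R$1,600.00) = R$144.00 + 17.6% × R$455.00 = R$224.08
Workforce Levy: cap R$143,290.00 − YTD R$141,525.00 = R$1,765.00 subject; 4.8% × R$1,765.00 = R$84.72
Total withheld: R$224.08 + R$84.72 = R$308.80
Net pay: R$2,315.00 − R$308.80 = R$2,006.20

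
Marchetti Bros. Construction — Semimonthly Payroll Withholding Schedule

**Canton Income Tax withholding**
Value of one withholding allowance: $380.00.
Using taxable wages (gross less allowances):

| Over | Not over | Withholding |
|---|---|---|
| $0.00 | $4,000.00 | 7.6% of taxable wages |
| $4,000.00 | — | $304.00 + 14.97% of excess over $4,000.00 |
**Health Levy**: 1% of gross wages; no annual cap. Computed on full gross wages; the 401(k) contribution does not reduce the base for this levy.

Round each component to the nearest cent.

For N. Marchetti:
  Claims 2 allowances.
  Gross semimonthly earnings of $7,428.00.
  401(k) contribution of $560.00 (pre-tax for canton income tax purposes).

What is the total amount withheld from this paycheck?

$693.85

Canton Income Tax: taxable = $7,428.00 − $560.00 − 2×$380.00 = $6,108.00
  $304.00 + 14.97% × ($6,108.00 − $4,000.00) = $304.00 + 14.97% × $2,108.00 = $619.57
Health Levy: 1% × $7,428.00 = $74.28
Total: $619.57 + $74.28 = $693.85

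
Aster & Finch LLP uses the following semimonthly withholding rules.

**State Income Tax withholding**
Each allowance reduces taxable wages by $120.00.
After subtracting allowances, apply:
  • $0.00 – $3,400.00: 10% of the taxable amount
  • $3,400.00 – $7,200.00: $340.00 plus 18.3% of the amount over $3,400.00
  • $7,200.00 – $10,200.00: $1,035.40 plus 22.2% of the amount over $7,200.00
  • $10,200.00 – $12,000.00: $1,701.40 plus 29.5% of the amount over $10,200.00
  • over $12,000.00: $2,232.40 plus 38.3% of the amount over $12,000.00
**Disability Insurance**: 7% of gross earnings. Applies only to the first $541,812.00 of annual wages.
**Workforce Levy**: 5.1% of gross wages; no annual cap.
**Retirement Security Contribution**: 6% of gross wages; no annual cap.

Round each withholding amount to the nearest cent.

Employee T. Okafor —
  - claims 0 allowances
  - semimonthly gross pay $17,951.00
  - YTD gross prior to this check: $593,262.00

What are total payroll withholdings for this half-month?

$6,504.19

State Income Tax: taxable = $17,951.00
  $2,232.40 + 38.3% × ($17,951.00 − $12,000.00) = $2,232.40 + 38.3% × $5,951.00 = $4,511.63
Disability Insurance: YTD $593,262.00 ≥ cap $541,812.00 → $0.00
Workforce Levy: 5.1% × $17,951.00 = $915.50
Retirement Security Contribution: 6% × $17,951.00 = $1,077.06
Total: $4,511.63 + $0.00 + $915.50 + $1,077.06 = $6,504.19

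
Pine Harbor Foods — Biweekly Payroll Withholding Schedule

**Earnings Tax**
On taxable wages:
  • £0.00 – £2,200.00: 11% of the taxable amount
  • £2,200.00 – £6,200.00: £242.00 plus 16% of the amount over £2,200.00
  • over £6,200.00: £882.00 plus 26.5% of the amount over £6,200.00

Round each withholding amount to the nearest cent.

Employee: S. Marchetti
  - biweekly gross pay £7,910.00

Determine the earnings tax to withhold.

Earnings Tax: taxable = £7,910.00
  £882.00 + 26.5% × (£7,910.00 − £6,200.00) = £882.00 + 26.5% × £1,710.00 = £1,335.15

£1,335.15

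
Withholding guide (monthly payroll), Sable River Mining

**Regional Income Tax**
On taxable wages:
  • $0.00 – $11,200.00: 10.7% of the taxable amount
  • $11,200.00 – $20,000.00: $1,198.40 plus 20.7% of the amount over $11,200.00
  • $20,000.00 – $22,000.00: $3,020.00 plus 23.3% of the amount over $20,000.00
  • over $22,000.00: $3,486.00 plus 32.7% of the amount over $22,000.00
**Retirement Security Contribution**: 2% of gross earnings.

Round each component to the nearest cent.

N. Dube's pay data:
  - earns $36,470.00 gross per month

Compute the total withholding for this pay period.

$8,947.09

Regional Income Tax: taxable = $36,470.00
  $3,486.00 + 32.7% × ($36,470.00 − $22,000.00) = $3,486.00 + 32.7% × $14,470.00 = $8,217.69
Retirement Security Contribution: 2% × $36,470.00 = $729.40
Total: $8,217.69 + $729.40 = $8,947.09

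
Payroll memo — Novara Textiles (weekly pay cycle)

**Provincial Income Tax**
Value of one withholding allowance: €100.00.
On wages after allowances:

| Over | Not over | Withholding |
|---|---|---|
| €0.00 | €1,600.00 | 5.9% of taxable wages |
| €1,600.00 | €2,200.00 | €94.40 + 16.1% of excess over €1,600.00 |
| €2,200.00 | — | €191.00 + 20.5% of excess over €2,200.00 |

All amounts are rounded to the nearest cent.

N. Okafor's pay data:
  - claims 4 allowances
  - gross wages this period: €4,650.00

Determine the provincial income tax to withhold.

€611.25

Provincial Income Tax: taxable = €4,650.00 − 4×€100.00 = €4,250.00
  €191.00 + 20.5% × (€4,250.00 − €2,200.00) = €191.00 + 20.5% × €2,050.00 = €611.25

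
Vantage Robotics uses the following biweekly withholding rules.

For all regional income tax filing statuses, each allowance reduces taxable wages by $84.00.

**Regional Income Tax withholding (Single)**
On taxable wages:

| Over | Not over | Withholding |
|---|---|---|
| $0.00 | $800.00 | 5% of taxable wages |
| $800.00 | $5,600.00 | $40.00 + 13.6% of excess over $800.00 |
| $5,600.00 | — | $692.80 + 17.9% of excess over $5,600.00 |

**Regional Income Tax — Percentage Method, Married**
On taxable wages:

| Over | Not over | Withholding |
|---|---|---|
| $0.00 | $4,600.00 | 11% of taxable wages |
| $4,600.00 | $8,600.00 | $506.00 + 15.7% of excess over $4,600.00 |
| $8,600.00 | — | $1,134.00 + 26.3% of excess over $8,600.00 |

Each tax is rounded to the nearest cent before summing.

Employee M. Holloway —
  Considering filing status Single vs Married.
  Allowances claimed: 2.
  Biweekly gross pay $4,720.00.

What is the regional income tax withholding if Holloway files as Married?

Regional Income Tax (Married): taxable = $4,720.00 − 2×$84.00 = $4,552.00
  11% × $4,552.00 = $500.72

$500.72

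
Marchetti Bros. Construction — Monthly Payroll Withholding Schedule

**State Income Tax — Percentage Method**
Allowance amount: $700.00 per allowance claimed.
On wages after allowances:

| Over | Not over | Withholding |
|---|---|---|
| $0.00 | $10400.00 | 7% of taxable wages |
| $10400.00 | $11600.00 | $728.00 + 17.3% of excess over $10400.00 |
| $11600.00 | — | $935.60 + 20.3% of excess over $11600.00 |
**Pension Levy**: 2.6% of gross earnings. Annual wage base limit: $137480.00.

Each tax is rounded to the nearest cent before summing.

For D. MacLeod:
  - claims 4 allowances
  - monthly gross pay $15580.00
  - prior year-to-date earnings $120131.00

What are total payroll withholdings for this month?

State Income Tax: taxable = $15580.00 − 4×$700.00 = $12780.00
  $935.60 + 20.3% × ($12780.00 − $11600.00) = $935.60 + 20.3% × $1180.00 = $1175.14
Pension Levy: 2.6% × $15580.00 = $405.08
Total: $1175.14 + $405.08 = $1580.22

$1580.22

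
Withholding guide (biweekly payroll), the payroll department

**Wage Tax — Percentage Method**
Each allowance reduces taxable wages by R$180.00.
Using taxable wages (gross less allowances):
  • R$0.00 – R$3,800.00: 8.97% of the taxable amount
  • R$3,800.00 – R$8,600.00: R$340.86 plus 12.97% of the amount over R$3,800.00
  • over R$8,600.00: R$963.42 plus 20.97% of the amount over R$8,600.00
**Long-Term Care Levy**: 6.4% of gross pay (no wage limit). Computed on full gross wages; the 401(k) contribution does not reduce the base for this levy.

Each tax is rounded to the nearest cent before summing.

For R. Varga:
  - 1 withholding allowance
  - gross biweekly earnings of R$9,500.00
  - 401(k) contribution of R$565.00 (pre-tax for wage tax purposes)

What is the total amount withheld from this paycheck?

Wage Tax: taxable = R$9,500.00 − R$565.00 − 1×R$180.00 = R$8,755.00
  R$963.42 + 20.97% × (R$8,755.00 − R$8,600.00) = R$963.42 + 20.97% × R$155.00 = R$995.92
Long-Term Care Levy: 6.4% × R$9,500.00 = R$608.00
Total: R$995.92 + R$608.00 = R$1,603.92

R$1,603.92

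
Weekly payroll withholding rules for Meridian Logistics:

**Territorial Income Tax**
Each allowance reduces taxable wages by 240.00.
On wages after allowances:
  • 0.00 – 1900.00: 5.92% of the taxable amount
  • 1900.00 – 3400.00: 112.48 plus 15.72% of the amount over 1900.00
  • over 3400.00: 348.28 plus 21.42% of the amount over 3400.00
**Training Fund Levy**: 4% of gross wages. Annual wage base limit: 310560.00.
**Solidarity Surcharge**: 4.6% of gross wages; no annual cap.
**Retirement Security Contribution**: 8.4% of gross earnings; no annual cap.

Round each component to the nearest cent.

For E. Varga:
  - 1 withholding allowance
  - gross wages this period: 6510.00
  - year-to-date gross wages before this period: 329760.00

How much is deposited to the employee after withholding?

Territorial Income Tax: taxable = 6510.00 − 1×240.00 = 6270.00
  348.28 + 21.42% × (6270.00 − 3400.00) = 348.28 + 21.42% × 2870.00 = 963.03
Training Fund Levy: YTD 329760.00 ≥ cap 310560.00 → 0.00
Solidarity Surcharge: 4.6% × 6510.00 = 299.46
Retirement Security Contribution: 8.4% × 6510.00 = 546.84
Total withheld: 963.03 + 0.00 + 299.46 + 546.84 = 1809.33
Net pay: 6510.00 − 1809.33 = 4700.67

4700.67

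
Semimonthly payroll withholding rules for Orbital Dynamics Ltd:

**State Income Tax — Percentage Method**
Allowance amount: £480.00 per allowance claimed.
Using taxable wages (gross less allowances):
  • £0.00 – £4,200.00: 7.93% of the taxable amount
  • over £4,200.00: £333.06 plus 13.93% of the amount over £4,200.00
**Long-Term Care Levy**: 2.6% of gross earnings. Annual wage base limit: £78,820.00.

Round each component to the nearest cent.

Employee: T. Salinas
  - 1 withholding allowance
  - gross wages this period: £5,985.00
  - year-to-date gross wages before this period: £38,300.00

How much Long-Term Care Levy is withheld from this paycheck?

Long-Term Care Levy: 2.6% × £5,985.00 = £155.61

£155.61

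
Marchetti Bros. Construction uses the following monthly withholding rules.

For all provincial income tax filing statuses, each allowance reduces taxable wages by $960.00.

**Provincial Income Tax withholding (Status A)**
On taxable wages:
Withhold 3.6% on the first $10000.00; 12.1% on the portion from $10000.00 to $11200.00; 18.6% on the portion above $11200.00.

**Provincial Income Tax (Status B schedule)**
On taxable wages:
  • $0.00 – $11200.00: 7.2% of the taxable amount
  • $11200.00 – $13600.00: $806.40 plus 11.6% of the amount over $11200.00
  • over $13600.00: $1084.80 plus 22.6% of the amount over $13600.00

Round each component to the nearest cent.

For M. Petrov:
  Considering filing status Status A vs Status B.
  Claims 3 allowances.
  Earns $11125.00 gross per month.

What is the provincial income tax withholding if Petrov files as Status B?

$593.64

Provincial Income Tax (Status B): taxable = $11125.00 − 3×$960.00 = $8245.00
  7.2% × $8245.00 = $593.64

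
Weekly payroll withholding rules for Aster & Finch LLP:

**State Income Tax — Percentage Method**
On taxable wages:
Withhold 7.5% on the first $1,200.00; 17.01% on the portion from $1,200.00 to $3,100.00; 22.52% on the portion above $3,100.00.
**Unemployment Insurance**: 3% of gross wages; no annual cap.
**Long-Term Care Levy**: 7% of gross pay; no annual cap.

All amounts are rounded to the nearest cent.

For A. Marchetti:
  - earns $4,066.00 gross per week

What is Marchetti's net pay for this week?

State Income Tax: taxable = $4,066.00
  $413.19 + 22.52% × ($4,066.00 − $3,100.00) = $413.19 + 22.52% × $966.00 = $630.73
Unemployment Insurance: 3% × $4,066.00 = $121.98
Long-Term Care Levy: 7% × $4,066.00 = $284.62
Total withheld: $630.73 + $121.98 + $284.62 = $1,037.33
Net pay: $4,066.00 − $1,037.33 = $3,028.67

$3,028.67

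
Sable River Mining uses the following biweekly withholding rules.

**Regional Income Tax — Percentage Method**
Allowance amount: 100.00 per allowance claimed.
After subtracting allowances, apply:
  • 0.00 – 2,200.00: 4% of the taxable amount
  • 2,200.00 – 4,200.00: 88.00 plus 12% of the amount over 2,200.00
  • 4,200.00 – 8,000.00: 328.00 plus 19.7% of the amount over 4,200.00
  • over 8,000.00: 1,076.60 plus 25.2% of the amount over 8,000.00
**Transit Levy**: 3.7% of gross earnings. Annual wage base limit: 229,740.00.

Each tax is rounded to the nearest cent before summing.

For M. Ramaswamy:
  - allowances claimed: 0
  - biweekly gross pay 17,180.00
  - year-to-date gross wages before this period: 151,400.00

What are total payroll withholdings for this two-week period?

Regional Income Tax: taxable = 17,180.00
  1,076.60 + 25.2% × (17,180.00 − 8,000.00) = 1,076.60 + 25.2% × 9,180.00 = 3,389.96
Transit Levy: 3.7% × 17,180.00 = 635.66
Total: 3,389.96 + 635.66 = 4,025.62

4,025.62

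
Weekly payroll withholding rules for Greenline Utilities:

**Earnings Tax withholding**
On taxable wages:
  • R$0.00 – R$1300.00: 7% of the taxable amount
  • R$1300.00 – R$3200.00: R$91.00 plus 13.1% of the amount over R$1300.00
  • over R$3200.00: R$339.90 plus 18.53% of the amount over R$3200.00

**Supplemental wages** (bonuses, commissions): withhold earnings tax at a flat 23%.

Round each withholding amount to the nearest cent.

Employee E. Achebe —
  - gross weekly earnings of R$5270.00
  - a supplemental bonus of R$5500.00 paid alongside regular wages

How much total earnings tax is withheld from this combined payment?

R$1988.47

Earnings Tax: taxable = R$5270.00
  R$339.90 + 18.53% × (R$5270.00 − R$3200.00) = R$339.90 + 18.53% × R$2070.00 = R$723.47
Supplemental (23% flat on bonus): 23% × R$5500.00 = R$1265.00
Total earnings tax: R$723.47 + R$1265.00 = R$1988.47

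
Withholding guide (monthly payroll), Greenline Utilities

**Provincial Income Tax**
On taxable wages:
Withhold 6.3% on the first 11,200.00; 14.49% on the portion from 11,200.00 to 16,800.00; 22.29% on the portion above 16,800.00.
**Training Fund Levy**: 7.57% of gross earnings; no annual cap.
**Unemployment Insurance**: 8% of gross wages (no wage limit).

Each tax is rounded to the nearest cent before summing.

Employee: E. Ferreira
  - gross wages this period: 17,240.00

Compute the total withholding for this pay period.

4,299.39

Provincial Income Tax: taxable = 17,240.00
  1,517.04 + 22.29% × (17,240.00 − 16,800.00) = 1,517.04 + 22.29% × 440.00 = 1,615.12
Training Fund Levy: 7.57% × 17,240.00 = 1,305.07
Unemployment Insurance: 8% × 17,240.00 = 1,379.20
Total: 1,615.12 + 1,305.07 + 1,379.20 = 4,299.39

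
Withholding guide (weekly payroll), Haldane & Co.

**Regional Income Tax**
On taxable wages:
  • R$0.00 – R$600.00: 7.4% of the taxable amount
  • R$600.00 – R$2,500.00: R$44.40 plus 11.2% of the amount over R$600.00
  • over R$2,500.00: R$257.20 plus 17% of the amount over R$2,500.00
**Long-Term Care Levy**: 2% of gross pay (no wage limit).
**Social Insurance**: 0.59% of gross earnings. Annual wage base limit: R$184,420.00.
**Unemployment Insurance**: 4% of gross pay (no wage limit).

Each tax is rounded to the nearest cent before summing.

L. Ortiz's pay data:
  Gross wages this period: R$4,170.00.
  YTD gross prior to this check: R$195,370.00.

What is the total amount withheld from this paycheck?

R$791.30

Regional Income Tax: taxable = R$4,170.00
  R$257.20 + 17% × (R$4,170.00 − R$2,500.00) = R$257.20 + 17% × R$1,670.00 = R$541.10
Long-Term Care Levy: 2% × R$4,170.00 = R$83.40
Social Insurance: YTD R$195,370.00 ≥ cap R$184,420.00 → R$0.00
Unemployment Insurance: 4% × R$4,170.00 = R$166.80
Total: R$541.10 + R$83.40 + R$0.00 + R$166.80 = R$791.30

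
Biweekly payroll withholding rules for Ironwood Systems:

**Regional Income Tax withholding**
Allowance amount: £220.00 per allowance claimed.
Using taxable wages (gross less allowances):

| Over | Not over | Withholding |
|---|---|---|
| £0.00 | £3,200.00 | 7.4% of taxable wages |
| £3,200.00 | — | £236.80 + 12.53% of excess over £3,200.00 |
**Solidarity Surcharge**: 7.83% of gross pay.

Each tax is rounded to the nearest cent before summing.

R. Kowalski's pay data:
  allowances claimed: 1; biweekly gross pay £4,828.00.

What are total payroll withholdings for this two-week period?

£791.25

Regional Income Tax: taxable = £4,828.00 − 1×£220.00 = £4,608.00
  £236.80 + 12.53% × (£4,608.00 − £3,200.00) = £236.80 + 12.53% × £1,408.00 = £413.22
Solidarity Surcharge: 7.83% × £4,828.00 = £378.03
Total: £413.22 + £378.03 = £791.25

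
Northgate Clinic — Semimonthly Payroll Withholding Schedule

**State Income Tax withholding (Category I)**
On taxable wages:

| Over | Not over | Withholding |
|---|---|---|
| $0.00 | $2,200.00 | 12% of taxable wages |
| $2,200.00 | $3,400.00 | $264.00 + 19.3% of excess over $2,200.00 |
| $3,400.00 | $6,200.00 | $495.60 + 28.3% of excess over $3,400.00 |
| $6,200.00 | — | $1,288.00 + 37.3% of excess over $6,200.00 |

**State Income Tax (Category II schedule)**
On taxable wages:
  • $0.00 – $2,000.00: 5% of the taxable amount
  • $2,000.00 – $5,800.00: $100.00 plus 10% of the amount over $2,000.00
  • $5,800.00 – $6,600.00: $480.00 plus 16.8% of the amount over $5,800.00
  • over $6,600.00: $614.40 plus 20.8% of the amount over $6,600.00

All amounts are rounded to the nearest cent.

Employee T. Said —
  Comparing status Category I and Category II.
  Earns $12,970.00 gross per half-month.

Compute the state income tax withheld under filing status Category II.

State Income Tax (Category II): taxable = $12,970.00
  $614.40 + 20.8% × ($12,970.00 − $6,600.00) = $614.40 + 20.8% × $6,370.00 = $1,939.36

$1,939.36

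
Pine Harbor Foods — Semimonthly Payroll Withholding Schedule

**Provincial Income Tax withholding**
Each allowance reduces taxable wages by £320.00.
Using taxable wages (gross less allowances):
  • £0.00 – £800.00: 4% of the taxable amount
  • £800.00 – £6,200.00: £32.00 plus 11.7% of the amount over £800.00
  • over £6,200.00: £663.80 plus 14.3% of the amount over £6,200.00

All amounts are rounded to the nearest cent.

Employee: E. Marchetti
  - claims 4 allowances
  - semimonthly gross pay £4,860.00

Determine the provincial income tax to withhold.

£357.26

Provincial Income Tax: taxable = £4,860.00 − 4×£320.00 = £3,580.00
  £32.00 + 11.7% × (£3,580.00 − £800.00) = £32.00 + 11.7% × £2,780.00 = £357.26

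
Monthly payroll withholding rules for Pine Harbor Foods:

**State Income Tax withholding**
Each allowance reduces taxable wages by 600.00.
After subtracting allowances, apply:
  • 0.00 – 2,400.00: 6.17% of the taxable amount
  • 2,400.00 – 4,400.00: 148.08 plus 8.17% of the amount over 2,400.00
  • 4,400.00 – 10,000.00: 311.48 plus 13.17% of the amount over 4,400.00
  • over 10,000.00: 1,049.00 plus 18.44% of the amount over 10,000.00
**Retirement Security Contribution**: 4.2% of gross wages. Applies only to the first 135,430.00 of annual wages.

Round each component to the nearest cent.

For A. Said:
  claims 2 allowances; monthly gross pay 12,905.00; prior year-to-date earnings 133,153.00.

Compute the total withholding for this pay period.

State Income Tax: taxable = 12,905.00 − 2×600.00 = 11,705.00
  1,049.00 + 18.44% × (11,705.00 − 10,000.00) = 1,049.00 + 18.44% × 1,705.00 = 1,363.40
Retirement Security Contribution: cap 135,430.00 − YTD 133,153.00 = 2,277.00 subject; 4.2% × 2,277.00 = 95.63
Total: 1,363.40 + 95.63 = 1,459.03

1,459.03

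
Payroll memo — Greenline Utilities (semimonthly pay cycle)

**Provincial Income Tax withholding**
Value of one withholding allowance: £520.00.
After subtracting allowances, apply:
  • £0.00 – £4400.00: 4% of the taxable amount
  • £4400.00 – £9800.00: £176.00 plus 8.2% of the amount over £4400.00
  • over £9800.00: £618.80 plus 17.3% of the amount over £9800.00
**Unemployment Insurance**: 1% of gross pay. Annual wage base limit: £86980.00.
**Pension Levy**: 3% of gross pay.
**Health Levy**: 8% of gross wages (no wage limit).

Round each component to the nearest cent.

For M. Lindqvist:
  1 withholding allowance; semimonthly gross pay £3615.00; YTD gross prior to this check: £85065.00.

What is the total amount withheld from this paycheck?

Provincial Income Tax: taxable = £3615.00 − 1×£520.00 = £3095.00
  4% × £3095.00 = £123.80
Unemployment Insurance: cap £86980.00 − YTD £85065.00 = £1915.00 subject; 1% × £1915.00 = £19.15
Pension Levy: 3% × £3615.00 = £108.45
Health Levy: 8% × £3615.00 = £289.20
Total: £123.80 + £19.15 + £108.45 + £289.20 = £540.60

£540.60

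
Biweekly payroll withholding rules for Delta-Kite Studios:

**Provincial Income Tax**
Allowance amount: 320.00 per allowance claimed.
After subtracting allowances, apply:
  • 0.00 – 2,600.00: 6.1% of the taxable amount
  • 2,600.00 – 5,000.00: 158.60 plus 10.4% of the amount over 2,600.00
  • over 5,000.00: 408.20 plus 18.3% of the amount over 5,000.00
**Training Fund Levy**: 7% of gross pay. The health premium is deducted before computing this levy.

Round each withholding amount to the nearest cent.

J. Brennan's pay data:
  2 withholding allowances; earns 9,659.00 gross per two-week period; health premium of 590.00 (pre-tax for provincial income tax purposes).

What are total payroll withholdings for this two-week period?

Provincial Income Tax: taxable = 9,659.00 − 590.00 − 2×320.00 = 8,429.00
  408.20 + 18.3% × (8,429.00 − 5,000.00) = 408.20 + 18.3% × 3,429.00 = 1,035.71
Training Fund Levy: 7% × 9,069.00 = 634.83
Total: 1,035.71 + 634.83 = 1,670.54

1,670.54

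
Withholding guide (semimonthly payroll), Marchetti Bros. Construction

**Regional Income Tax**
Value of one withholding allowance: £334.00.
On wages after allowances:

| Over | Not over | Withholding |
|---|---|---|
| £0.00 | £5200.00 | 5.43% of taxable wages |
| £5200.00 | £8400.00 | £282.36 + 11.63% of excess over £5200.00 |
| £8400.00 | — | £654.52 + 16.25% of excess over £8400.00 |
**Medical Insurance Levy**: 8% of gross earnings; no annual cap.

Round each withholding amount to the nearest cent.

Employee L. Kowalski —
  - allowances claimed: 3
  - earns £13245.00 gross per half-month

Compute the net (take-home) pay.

£10906.39

Regional Income Tax: taxable = £13245.00 − 3×£334.00 = £12243.00
  £654.52 + 16.25% × (£12243.00 − £8400.00) = £654.52 + 16.25% × £3843.00 = £1279.01
Medical Insurance Levy: 8% × £13245.00 = £1059.60
Total withheld: £1279.01 + £1059.60 = £2338.61
Net pay: £13245.00 − £2338.61 = £10906.39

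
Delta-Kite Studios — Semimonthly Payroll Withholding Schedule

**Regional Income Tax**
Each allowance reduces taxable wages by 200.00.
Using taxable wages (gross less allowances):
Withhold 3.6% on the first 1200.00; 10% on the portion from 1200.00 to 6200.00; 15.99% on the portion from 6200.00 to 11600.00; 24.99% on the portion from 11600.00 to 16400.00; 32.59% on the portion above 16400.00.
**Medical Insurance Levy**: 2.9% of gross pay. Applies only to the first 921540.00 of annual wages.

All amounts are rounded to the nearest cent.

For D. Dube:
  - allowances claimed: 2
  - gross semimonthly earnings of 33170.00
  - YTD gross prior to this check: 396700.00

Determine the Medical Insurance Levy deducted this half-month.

961.93

Medical Insurance Levy: 2.9% × 33170.00 = 961.93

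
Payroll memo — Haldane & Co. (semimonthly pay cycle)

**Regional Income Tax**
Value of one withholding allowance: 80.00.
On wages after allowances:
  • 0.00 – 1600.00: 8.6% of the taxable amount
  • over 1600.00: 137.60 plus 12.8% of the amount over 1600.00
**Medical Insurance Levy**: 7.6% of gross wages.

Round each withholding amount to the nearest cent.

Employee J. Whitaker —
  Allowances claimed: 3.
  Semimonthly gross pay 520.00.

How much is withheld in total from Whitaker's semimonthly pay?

63.60

Regional Income Tax: taxable = 520.00 − 3×80.00 = 280.00
  8.6% × 280.00 = 24.08
Medical Insurance Levy: 7.6% × 520.00 = 39.52
Total: 24.08 + 39.52 = 63.60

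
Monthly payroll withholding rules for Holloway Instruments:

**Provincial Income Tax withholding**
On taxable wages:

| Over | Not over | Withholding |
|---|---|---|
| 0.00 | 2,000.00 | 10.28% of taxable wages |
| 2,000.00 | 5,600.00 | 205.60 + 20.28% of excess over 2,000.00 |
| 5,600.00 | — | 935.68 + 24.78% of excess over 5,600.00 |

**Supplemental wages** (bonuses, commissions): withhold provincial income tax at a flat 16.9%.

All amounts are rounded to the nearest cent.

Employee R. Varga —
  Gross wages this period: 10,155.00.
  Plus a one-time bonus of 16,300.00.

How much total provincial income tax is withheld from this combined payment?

Provincial Income Tax: taxable = 10,155.00
  935.68 + 24.78% × (10,155.00 − 5,600.00) = 935.68 + 24.78% × 4,555.00 = 2,064.41
Supplemental (16.9% flat on bonus): 16.9% × 16,300.00 = 2,754.70
Total provincial income tax: 2,064.41 + 2,754.70 = 4,819.11

4,819.11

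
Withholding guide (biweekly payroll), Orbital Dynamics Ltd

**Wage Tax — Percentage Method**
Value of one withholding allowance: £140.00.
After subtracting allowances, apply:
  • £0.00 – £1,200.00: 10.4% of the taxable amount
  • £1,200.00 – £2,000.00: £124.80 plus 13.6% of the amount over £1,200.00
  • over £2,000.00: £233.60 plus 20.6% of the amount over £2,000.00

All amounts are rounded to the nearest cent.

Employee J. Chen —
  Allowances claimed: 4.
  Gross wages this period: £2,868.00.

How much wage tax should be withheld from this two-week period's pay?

£297.05

Wage Tax: taxable = £2,868.00 − 4×£140.00 = £2,308.00
  £233.60 + 20.6% × (£2,308.00 − £2,000.00) = £233.60 + 20.6% × £308.00 = £297.05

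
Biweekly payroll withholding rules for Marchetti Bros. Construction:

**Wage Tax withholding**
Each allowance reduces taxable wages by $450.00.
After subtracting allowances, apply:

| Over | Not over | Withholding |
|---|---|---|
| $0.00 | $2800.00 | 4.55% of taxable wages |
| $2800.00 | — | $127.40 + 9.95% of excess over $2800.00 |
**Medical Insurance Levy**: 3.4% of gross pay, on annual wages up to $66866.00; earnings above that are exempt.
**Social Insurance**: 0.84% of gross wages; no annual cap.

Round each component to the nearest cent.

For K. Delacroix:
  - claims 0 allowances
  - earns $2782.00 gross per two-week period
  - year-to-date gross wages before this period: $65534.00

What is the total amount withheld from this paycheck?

$195.24

Wage Tax: taxable = $2782.00
  4.55% × $2782.00 = $126.58
Medical Insurance Levy: cap $66866.00 − YTD $65534.00 = $1332.00 subject; 3.4% × $1332.00 = $45.29
Social Insurance: 0.84% × $2782.00 = $23.37
Total: $126.58 + $45.29 + $23.37 = $195.24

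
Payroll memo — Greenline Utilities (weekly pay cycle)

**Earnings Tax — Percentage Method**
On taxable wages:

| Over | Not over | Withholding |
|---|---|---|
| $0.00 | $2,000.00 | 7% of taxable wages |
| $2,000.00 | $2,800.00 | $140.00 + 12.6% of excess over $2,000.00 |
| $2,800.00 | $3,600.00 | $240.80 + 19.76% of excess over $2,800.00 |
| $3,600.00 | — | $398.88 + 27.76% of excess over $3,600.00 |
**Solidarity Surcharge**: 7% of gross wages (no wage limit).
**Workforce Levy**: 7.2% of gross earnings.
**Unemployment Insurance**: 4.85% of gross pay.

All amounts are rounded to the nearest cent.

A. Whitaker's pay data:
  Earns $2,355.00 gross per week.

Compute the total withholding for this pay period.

Earnings Tax: taxable = $2,355.00
  $140.00 + 12.6% × ($2,355.00 − $2,000.00) = $140.00 + 12.6% × $355.00 = $184.73
Solidarity Surcharge: 7% × $2,355.00 = $164.85
Workforce Levy: 7.2% × $2,355.00 = $169.56
Unemployment Insurance: 4.85% × $2,355.00 = $114.22
Total: $184.73 + $164.85 + $169.56 + $114.22 = $633.36

$633.36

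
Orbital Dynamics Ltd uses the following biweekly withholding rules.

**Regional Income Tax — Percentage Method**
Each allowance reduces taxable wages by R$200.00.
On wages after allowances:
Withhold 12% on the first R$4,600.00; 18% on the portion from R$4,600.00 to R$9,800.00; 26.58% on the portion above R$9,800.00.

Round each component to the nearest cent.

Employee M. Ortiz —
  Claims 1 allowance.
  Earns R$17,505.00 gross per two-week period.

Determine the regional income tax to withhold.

R$3,482.83

Regional Income Tax: taxable = R$17,505.00 − 1×R$200.00 = R$17,305.00
  R$1,488.00 + 26.58% × (R$17,305.00 − R$9,800.00) = R$1,488.00 + 26.58% × R$7,505.00 = R$3,482.83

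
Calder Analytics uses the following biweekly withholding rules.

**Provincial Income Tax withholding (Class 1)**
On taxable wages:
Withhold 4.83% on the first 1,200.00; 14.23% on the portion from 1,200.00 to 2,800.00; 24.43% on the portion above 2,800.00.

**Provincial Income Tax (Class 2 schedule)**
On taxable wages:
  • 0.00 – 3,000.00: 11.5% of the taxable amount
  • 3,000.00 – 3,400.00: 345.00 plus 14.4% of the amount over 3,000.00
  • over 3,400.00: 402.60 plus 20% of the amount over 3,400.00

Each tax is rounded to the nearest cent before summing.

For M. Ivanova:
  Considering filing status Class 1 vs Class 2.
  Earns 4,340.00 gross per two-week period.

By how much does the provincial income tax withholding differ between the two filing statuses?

Provincial Income Tax (Class 1): taxable = 4,340.00
  285.64 + 24.43% × (4,340.00 − 2,800.00) = 285.64 + 24.43% × 1,540.00 = 661.86
Provincial Income Tax (Class 2): taxable = 4,340.00
  402.60 + 20% × (4,340.00 − 3,400.00) = 402.60 + 20% × 940.00 = 590.60
Difference: |661.86 − 590.60| = 71.26 (higher under Class 1)

71.26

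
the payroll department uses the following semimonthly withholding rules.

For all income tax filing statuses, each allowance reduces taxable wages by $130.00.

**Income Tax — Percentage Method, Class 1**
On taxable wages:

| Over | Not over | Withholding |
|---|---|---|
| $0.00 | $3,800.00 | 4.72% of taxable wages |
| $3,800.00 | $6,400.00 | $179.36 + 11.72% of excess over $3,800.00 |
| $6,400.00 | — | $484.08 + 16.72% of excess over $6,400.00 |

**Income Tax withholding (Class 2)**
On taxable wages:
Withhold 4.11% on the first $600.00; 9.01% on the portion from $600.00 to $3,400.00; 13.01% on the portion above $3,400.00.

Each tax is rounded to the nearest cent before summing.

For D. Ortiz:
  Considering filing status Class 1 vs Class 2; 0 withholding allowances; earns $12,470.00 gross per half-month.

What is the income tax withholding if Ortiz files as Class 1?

Income Tax (Class 1): taxable = $12,470.00
  $484.08 + 16.72% × ($12,470.00 − $6,400.00) = $484.08 + 16.72% × $6,070.00 = $1,498.98

$1,498.98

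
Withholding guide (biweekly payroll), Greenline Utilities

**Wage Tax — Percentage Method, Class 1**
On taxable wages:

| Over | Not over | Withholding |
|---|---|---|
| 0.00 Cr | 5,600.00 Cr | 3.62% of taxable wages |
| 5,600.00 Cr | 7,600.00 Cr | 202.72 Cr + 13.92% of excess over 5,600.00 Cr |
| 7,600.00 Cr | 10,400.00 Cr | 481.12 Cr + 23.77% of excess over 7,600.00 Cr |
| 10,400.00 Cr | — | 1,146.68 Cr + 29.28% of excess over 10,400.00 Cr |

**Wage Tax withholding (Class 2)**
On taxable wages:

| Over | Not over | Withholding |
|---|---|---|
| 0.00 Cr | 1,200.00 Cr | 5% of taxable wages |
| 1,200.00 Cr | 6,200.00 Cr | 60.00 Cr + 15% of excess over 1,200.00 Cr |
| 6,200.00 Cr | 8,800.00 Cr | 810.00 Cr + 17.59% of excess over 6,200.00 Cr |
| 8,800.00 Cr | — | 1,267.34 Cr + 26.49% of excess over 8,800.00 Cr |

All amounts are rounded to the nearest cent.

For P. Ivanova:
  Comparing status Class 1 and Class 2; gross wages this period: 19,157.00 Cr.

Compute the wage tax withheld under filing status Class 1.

3,710.73 Cr

Wage Tax (Class 1): taxable = 19,157.00 Cr
  1,146.68 Cr + 29.28% × (19,157.00 Cr − 10,400.00 Cr) = 1,146.68 Cr + 29.28% × 8,757.00 Cr = 3,710.73 Cr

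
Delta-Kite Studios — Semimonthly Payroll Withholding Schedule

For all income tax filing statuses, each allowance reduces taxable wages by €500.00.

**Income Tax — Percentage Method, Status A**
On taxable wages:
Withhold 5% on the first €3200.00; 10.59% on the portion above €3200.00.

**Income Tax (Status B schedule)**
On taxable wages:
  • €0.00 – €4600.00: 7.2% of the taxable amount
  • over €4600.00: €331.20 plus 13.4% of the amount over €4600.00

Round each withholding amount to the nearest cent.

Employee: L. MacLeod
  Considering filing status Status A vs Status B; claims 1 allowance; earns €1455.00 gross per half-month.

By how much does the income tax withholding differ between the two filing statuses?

Income Tax (Status A): taxable = €1455.00 − 1×€500.00 = €955.00
  5% × €955.00 = €47.75
Income Tax (Status B): taxable = €1455.00 − 1×€500.00 = €955.00
  7.2% × €955.00 = €68.76
Difference: |€47.75 − €68.76| = €21.01 (higher under Status B)

€21.01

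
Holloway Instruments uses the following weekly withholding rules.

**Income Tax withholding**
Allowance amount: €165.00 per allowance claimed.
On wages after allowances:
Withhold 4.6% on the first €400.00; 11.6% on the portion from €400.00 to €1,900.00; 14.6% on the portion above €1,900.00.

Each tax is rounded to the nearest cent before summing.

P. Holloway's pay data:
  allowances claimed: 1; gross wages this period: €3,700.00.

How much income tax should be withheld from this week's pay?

€431.11

Income Tax: taxable = €3,700.00 − 1×€165.00 = €3,535.00
  €192.40 + 14.6% × (€3,535.00 − €1,900.00) = €192.40 + 14.6% × €1,635.00 = €431.11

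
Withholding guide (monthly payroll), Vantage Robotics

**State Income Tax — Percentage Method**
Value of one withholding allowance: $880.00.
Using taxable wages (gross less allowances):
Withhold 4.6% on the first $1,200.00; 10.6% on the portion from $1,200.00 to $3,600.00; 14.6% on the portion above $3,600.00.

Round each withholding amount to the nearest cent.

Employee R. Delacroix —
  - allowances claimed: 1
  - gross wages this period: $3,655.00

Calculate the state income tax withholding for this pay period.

State Income Tax: taxable = $3,655.00 − 1×$880.00 = $2,775.00
  $55.20 + 10.6% × ($2,775.00 − $1,200.00) = $55.20 + 10.6% × $1,575.00 = $222.15

$222.15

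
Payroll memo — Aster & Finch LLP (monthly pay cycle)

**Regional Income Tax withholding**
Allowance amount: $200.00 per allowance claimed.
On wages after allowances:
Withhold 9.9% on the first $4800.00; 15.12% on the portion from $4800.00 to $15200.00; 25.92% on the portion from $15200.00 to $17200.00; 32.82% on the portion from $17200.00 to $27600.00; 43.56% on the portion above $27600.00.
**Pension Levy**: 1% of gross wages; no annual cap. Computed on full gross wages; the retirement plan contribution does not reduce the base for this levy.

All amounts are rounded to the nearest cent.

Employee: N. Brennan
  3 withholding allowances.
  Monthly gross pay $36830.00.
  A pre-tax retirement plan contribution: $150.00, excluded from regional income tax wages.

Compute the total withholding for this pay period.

Regional Income Tax: taxable = $36830.00 − $150.00 − 3×$200.00 = $36080.00
  $5979.36 + 43.56% × ($36080.00 − $27600.00) = $5979.36 + 43.56% × $8480.00 = $9673.25
Pension Levy: 1% × $36830.00 = $368.30
Total: $9673.25 + $368.30 = $10041.55

$10041.55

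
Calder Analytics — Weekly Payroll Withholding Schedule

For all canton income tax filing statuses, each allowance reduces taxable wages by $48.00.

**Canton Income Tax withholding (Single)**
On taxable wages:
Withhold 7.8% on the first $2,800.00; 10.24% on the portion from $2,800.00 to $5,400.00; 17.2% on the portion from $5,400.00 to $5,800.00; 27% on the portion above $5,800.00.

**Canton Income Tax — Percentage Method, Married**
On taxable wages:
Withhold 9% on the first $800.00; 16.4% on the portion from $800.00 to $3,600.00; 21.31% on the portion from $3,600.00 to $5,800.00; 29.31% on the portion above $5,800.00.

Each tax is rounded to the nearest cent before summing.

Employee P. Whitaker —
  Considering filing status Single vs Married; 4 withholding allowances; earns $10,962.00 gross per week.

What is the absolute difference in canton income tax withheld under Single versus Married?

Canton Income Tax (Single): taxable = $10,962.00 − 4×$48.00 = $10,770.00
  $553.44 + 27% × ($10,770.00 − $5,800.00) = $553.44 + 27% × $4,970.00 = $1,895.34
Canton Income Tax (Married): taxable = $10,962.00 − 4×$48.00 = $10,770.00
  $1,000.02 + 29.31% × ($10,770.00 − $5,800.00) = $1,000.02 + 29.31% × $4,970.00 = $2,456.73
Difference: |$1,895.34 − $2,456.73| = $561.39 (higher under Married)

$561.39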